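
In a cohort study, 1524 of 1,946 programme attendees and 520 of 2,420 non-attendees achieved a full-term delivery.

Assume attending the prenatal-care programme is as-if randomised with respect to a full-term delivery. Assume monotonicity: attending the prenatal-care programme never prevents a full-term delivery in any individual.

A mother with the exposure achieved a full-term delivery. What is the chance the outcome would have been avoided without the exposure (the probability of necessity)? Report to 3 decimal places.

p₁ = P(outcome | exposed) = 1524/1946 = 0.78314
p₀ = P(outcome | unexposed) = 520/2420 = 0.21488
Under exogeneity and monotonicity, PN = (p₁ − p₀) / p₁.
PN = (0.78314 − 0.21488) / 0.78314 = 0.56827 / 0.78314 ≈ 0.7256

PN ≈ 0.726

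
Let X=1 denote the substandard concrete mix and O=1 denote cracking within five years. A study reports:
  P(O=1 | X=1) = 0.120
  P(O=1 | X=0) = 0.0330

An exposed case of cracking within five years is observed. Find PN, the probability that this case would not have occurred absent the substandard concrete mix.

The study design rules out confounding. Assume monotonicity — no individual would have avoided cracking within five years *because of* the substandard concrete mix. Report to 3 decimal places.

Let p₁ = 0.12, p₀ = 0.033.
Under exogeneity and monotonicity, PN = (p₁ − p₀) / p₁.
PN = (0.12 − 0.033) / 0.12 = 0.087 / 0.12 ≈ 0.7250

PN ≈ 0.725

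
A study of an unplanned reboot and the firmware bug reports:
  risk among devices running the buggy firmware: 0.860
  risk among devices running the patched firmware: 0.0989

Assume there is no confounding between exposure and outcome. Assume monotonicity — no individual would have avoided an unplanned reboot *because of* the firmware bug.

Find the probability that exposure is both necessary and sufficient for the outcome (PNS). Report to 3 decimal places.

Let p₁ = 0.86, p₀ = 0.0989.
Under exogeneity and monotonicity, PNS = p₁ − p₀.
PNS = 0.86 − 0.0989 = 0.7611

PNS ≈ 0.761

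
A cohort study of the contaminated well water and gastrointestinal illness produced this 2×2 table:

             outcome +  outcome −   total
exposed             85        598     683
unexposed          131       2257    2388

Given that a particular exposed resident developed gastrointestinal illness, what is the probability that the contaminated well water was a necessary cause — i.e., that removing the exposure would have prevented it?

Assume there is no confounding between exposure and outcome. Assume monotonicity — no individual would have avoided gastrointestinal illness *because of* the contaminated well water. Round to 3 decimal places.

PN ≈ 0.559

p₁ = P(outcome | exposed) = 85/683 = 0.12445
p₀ = P(outcome | unexposed) = 131/2388 = 0.054858
Under exogeneity and monotonicity, PN = (p₁ − p₀) / p₁.
PN = (0.12445 − 0.054858) / 0.12445 = 0.069593 / 0.12445 ≈ 0.5592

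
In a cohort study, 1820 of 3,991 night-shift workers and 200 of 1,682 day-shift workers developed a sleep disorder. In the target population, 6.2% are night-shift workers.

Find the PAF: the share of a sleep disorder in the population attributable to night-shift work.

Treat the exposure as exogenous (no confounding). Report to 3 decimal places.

p₁ = P(outcome | exposed) = 1820/3991 = 0.45603
p₀ = P(outcome | unexposed) = 200/1682 = 0.11891
Overall risk P(Y=1) = π·p₁ + (1−π)·p₀ = 0.062×0.45603 + 0.938×0.11891 = 0.13981.
Under exogeneity, PAF = [P(Y=1) − p₀] / P(Y=1).
PAF = (0.13981 − 0.11891) / 0.13981 ≈ 0.1495

PAF ≈ 0.150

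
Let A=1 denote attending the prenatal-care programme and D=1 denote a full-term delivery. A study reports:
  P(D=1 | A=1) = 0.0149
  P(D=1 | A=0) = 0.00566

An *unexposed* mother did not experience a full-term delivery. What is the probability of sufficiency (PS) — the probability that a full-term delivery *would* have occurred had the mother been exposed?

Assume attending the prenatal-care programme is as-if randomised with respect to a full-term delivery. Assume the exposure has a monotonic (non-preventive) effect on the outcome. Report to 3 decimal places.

PS ≈ 0.009

Let p₁ = 0.0149, p₀ = 0.00566.
Under exogeneity and monotonicity, PS = (p₁ − p₀) / (1 − p₀).
PS = (0.0149 − 0.00566) / (1 − 0.00566) = 0.00924 / 0.99434 ≈ 0.0093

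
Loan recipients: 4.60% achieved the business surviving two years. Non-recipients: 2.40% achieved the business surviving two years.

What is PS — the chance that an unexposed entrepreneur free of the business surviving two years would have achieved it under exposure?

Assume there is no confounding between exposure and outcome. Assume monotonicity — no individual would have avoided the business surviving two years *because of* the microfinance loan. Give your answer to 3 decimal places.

p₁ = 0.046, p₀ = 0.024.
Under exogeneity and monotonicity, PS = (p₁ − p₀) / (1 − p₀).
PS = (0.046 − 0.024) / (1 − 0.024) = 0.022 / 0.976 ≈ 0.0225

PS ≈ 0.023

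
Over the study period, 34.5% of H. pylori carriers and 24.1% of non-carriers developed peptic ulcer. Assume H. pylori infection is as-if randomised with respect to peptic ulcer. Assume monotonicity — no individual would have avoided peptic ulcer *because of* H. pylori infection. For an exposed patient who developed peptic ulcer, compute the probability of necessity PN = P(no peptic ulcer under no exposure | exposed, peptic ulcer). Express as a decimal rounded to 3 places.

PN ≈ 0.301

p₁ = 0.345, p₀ = 0.241.
Under exogeneity and monotonicity, PN = (p₁ − p₀) / p₁.
PN = (0.345 − 0.241) / 0.345 = 0.104 / 0.345 ≈ 0.3014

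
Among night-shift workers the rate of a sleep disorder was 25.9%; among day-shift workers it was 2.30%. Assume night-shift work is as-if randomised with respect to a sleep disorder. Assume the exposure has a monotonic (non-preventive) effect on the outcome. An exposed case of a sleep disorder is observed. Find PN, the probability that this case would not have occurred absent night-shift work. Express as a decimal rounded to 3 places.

p₁ = 0.259, p₀ = 0.023.
Under exogeneity and monotonicity, PN = (p₁ − p₀) / p₁.
PN = (0.259 − 0.023) / 0.259 = 0.236 / 0.259 ≈ 0.9112

PN ≈ 0.911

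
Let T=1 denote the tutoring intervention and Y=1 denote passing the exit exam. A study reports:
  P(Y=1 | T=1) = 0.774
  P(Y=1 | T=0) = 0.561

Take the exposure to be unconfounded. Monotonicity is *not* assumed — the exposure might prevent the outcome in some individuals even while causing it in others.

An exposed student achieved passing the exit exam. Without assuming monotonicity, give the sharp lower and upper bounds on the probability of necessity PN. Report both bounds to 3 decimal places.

0.275 ≤ PN ≤ 0.567

Let p₁ = 0.774, p₀ = 0.561.
Under exogeneity alone the bounds on PN are max{0,(p₁−p₀)/p₁} ≤ PN ≤ min{1,(1−p₀)/p₁}.
  lower = (p₁ − p₀)/p₁ = 0.213 / 0.774 ≈ 0.2752
  upper = min{1, (1 − p₀)/p₁} = 0.439 / 0.774 ≈ 0.5672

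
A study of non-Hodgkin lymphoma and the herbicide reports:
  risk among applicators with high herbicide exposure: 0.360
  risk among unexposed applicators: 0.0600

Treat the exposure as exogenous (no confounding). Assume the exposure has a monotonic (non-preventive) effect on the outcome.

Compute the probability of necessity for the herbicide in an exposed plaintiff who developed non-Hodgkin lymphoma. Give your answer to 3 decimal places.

PN ≈ 0.833

Let p₁ = 0.36, p₀ = 0.06.
Under exogeneity and monotonicity, PN = (p₁ − p₀) / p₁.
PN = (0.36 − 0.06) / 0.36 = 0.3 / 0.36 ≈ 0.8333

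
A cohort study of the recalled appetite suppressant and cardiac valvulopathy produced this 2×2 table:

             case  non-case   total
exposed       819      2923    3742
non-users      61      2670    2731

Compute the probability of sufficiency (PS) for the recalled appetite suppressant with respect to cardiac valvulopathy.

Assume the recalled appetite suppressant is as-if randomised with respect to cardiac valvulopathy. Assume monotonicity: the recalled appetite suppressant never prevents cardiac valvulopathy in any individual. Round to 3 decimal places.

p₁ = P(outcome | exposed) = 819/3742 = 0.21887
p₀ = P(outcome | unexposed) = 61/2731 = 0.022336
Under exogeneity and monotonicity, PS = (p₁ − p₀)/(1 − p₀).
PS = (0.21887 − 0.022336) / 0.97766 ≈ 0.2010

PS ≈ 0.201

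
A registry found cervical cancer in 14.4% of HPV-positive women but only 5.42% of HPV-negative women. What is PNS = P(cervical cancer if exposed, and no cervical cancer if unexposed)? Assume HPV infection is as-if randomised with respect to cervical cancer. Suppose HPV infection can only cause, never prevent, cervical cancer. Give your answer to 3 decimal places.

PNS ≈ 0.090

p₁ = 0.144, p₀ = 0.0542.
Under exogeneity and monotonicity, PNS = p₁ − p₀.
PNS = 0.144 − 0.0542 = 0.0898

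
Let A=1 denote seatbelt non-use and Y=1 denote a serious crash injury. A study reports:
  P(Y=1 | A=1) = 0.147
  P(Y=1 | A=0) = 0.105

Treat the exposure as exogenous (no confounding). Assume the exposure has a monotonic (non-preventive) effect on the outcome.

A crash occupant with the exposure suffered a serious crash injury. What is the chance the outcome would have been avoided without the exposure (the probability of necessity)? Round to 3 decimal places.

Let p₁ = 0.147, p₀ = 0.105.
Under exogeneity and monotonicity, PN = (p₁ − p₀) / p₁.
PN = (0.147 − 0.105) / 0.147 = 0.042 / 0.147 ≈ 0.2857

PN ≈ 0.286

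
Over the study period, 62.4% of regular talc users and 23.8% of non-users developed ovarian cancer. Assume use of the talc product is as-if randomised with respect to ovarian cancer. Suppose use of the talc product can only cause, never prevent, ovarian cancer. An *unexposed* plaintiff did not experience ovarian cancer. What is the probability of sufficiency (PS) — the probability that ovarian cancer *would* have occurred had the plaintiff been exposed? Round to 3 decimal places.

PS ≈ 0.507

p₁ = 0.624, p₀ = 0.238.
Under exogeneity and monotonicity, PS = (p₁ − p₀) / (1 − p₀).
PS = (0.624 − 0.238) / (1 − 0.238) = 0.386 / 0.762 ≈ 0.5066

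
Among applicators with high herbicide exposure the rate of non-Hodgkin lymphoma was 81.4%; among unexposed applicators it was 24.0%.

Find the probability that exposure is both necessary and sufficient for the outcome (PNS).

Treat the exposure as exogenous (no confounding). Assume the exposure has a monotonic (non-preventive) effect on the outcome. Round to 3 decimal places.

PNS ≈ 0.574

p₁ = 0.814, p₀ = 0.24.
Under exogeneity and monotonicity, PNS = p₁ − p₀.
PNS = 0.814 − 0.24 = 0.574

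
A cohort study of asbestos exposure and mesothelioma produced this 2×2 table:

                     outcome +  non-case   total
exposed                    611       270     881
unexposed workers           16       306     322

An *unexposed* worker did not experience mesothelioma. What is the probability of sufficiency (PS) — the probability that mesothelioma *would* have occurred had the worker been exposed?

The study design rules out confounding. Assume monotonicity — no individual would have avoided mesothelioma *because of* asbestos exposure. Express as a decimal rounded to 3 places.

PS ≈ 0.678

p₁ = P(outcome | exposed) = 611/881 = 0.69353
p₀ = P(outcome | unexposed) = 16/322 = 0.049689
Under exogeneity and monotonicity, PS = (p₁ − p₀) / (1 − p₀).
PS = (0.69353 − 0.049689) / (1 − 0.049689) = 0.64384 / 0.95031 ≈ 0.6775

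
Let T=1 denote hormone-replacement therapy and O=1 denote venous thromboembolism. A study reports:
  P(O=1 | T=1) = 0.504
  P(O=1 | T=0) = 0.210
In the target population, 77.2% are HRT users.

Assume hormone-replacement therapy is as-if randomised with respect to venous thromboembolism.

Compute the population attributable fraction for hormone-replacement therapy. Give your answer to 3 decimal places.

Let p₁ = 0.504, p₀ = 0.21.
Overall risk P(Y=1) = π·p₁ + (1−π)·p₀ = 0.772×0.504 + 0.228×0.21 = 0.43697.
Under exogeneity, PAF = [P(Y=1) − p₀] / P(Y=1).
PAF = (0.43697 − 0.21) / 0.43697 ≈ 0.5194

PAF ≈ 0.519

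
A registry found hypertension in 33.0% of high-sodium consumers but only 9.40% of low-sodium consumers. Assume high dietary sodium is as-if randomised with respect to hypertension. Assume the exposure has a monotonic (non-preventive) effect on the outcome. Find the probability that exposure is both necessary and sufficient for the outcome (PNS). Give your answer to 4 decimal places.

p₁ = 0.33, p₀ = 0.094.
Under exogeneity and monotonicity, PNS = p₁ − p₀.
PNS = 0.33 − 0.094 = 0.236

PNS ≈ 0.2360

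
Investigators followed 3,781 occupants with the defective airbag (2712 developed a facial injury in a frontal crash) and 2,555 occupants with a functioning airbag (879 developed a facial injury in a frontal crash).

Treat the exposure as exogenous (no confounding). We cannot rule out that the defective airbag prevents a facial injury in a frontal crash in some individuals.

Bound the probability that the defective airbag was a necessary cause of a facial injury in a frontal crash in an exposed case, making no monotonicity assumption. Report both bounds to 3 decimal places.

p₁ = P(outcome | exposed) = 2712/3781 = 0.71727
p₀ = P(outcome | unexposed) = 879/2555 = 0.34403
Under exogeneity alone the bounds on PN are max{0,(p₁−p₀)/p₁} ≤ PN ≤ min{1,(1−p₀)/p₁}.
  lower = (p₁ − p₀)/p₁ = 0.37324 / 0.71727 ≈ 0.5204
  upper = min{1, (1 − p₀)/p₁} = 0.65597 / 0.71727 ≈ 0.9145

0.520 ≤ PN ≤ 0.915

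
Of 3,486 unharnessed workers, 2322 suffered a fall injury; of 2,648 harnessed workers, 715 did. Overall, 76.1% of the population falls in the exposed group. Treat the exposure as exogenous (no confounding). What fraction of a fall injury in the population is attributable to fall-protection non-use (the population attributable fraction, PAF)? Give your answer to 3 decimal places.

PAF ≈ 0.527

p₁ = P(outcome | exposed) = 2322/3486 = 0.66609
p₀ = P(outcome | unexposed) = 715/2648 = 0.27002
Overall risk P(Y=1) = π·p₁ + (1−π)·p₀ = 0.761×0.66609 + 0.239×0.27002 = 0.57143.
Under exogeneity, PAF = [P(Y=1) − p₀] / P(Y=1).
PAF = (0.57143 − 0.27002) / 0.57143 ≈ 0.5275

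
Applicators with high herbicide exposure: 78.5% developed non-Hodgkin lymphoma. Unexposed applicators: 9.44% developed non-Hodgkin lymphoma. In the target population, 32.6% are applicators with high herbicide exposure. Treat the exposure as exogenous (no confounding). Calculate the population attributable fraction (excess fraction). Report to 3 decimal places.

PAF ≈ 0.705

p₁ = 0.785, p₀ = 0.0944.
Overall risk P(Y=1) = π·p₁ + (1−π)·p₀ = 0.326×0.785 + 0.674×0.0944 = 0.31954.
Under exogeneity, PAF = [P(Y=1) − p₀] / P(Y=1).
PAF = (0.31954 − 0.0944) / 0.31954 ≈ 0.7046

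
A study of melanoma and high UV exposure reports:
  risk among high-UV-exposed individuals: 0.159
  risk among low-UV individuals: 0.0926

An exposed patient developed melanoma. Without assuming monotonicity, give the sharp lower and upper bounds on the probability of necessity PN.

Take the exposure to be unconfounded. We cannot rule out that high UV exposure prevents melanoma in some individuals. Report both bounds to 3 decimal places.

0.418 ≤ PN ≤ 1.000

Let p₁ = 0.159, p₀ = 0.0926.
Under exogeneity alone the bounds on PN are max{0,(p₁−p₀)/p₁} ≤ PN ≤ min{1,(1−p₀)/p₁}.
  lower = (p₁ − p₀)/p₁ = 0.0664 / 0.159 ≈ 0.4176
  upper = min{1, (1 − p₀)/p₁} = 0.9074 / 0.159 ≈ 5.7069 → capped at 1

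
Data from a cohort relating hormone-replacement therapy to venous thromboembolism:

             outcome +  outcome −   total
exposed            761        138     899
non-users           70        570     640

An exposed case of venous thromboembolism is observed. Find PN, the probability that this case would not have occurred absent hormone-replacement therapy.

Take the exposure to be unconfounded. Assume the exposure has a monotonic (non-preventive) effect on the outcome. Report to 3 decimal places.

p₁ = P(outcome | exposed) = 761/899 = 0.8465
p₀ = P(outcome | unexposed) = 70/640 = 0.10938
Under exogeneity and monotonicity, PN = (p₁ − p₀)/p₁.
PN = (0.8465 − 0.10938) / 0.8465 ≈ 0.8708

PN ≈ 0.871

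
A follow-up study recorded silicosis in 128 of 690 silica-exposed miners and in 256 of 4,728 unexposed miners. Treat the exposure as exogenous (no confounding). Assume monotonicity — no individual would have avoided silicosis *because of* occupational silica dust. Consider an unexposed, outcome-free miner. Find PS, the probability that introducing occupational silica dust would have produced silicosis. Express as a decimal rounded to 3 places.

p₁ = P(outcome | exposed) = 128/690 = 0.18551
p₀ = P(outcome | unexposed) = 256/4728 = 0.054146
Under exogeneity and monotonicity, PS = (p₁ − p₀) / (1 − p₀).
PS = (0.18551 − 0.054146) / (1 − 0.054146) = 0.13136 / 0.94585 ≈ 0.1389

PS ≈ 0.139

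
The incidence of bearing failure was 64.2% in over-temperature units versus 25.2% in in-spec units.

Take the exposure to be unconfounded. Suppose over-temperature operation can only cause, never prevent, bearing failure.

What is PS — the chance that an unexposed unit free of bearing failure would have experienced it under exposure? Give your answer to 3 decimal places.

PS ≈ 0.521

p₁ = 0.642, p₀ = 0.252.
Under exogeneity and monotonicity, PS = (p₁ − p₀) / (1 − p₀).
PS = (0.642 − 0.252) / (1 − 0.252) = 0.39 / 0.748 ≈ 0.5214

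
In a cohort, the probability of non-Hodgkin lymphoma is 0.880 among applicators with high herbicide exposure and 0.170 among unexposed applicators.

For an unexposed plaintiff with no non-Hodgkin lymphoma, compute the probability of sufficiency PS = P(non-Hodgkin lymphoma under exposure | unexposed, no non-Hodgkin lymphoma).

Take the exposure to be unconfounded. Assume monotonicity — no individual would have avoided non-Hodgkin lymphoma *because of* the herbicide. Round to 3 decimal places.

PS ≈ 0.855

Let p₁ = 0.88, p₀ = 0.17.
Under exogeneity and monotonicity, PS = (p₁ − p₀) / (1 − p₀).
PS = (0.88 − 0.17) / (1 − 0.17) = 0.71 / 0.83 ≈ 0.8554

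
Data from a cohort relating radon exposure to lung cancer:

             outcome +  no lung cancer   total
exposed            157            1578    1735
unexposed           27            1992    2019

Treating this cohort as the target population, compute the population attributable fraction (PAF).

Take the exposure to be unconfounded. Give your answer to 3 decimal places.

PAF ≈ 0.727

p₁ = P(outcome | exposed) = 157/1735 = 0.09049
p₀ = P(outcome | unexposed) = 27/2019 = 0.013373
Exposure prevalence π = 1735/3754 = 0.46217; overall risk P(Y=1) = 0.049014.
Under exogeneity, PAF = [P(Y=1) − p₀]/P(Y=1).
PAF = (0.049014 − 0.013373) / 0.049014 ≈ 0.7272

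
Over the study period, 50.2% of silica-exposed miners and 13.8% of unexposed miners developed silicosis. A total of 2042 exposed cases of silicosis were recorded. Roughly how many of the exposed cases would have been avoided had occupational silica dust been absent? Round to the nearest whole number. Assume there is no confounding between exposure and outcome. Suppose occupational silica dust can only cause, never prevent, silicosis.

p₁ = 0.502, p₀ = 0.138.
PN = (p₁ − p₀)/p₁ = (0.502 − 0.138) / 0.502 ≈ 0.72510.
Attributable cases ≈ PN × (exposed cases) = 0.72510 × 2042 ≈ 1480.65.

about 1481 cases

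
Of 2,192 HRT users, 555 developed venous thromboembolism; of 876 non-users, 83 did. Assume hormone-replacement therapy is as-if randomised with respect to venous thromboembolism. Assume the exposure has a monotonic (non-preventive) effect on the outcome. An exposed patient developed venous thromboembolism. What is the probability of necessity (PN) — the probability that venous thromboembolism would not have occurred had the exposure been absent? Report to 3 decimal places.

PN ≈ 0.626

p₁ = P(outcome | exposed) = 555/2192 = 0.25319
p₀ = P(outcome | unexposed) = 83/876 = 0.094749
Under exogeneity and monotonicity, PN = (p₁ − p₀) / p₁.
PN = (0.25319 − 0.094749) / 0.25319 = 0.15844 / 0.25319 ≈ 0.6258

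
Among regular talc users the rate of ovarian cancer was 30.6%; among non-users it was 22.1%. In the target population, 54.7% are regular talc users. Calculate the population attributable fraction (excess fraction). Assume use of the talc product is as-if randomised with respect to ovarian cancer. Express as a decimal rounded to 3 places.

p₁ = 0.306, p₀ = 0.221.
Overall risk P(Y=1) = π·p₁ + (1−π)·p₀ = 0.547×0.306 + 0.453×0.221 = 0.26749.
Under exogeneity, PAF = [P(Y=1) − p₀] / P(Y=1).
PAF = (0.26749 − 0.221) / 0.26749 ≈ 0.1738

PAF ≈ 0.174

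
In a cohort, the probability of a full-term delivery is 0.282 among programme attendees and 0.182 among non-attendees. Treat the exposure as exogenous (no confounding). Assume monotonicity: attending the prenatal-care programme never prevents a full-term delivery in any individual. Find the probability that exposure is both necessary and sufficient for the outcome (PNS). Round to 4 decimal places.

PNS ≈ 0.1000

Let p₁ = 0.282, p₀ = 0.182.
Under exogeneity and monotonicity, PNS = p₁ − p₀.
PNS = 0.282 − 0.182 = 0.1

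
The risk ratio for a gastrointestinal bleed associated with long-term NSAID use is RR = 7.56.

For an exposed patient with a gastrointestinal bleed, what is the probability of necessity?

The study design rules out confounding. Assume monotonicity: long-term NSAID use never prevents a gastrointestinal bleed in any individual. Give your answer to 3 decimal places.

Under exogeneity and monotonicity, PN = (RR − 1) / RR = 1 − 1/RR.
PN = (7.56 − 1) / 7.56 = 6.56 / 7.56 ≈ 0.8677

PN ≈ 0.868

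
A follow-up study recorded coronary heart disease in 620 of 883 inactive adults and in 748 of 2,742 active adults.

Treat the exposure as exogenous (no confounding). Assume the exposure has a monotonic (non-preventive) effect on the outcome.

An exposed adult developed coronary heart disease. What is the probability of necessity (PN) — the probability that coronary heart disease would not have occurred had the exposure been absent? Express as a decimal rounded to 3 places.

PN ≈ 0.611

p₁ = P(outcome | exposed) = 620/883 = 0.70215
p₀ = P(outcome | unexposed) = 748/2742 = 0.27279
Under exogeneity and monotonicity, PN = (p₁ − p₀) / p₁.
PN = (0.70215 − 0.27279) / 0.70215 = 0.42936 / 0.70215 ≈ 0.6115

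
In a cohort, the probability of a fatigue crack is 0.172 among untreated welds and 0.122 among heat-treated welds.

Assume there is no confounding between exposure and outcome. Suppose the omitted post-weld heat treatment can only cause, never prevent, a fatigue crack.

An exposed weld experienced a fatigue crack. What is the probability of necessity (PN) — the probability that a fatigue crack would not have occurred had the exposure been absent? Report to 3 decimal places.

PN ≈ 0.291

Let p₁ = 0.172, p₀ = 0.122.
Under exogeneity and monotonicity, PN = (p₁ − p₀) / p₁.
PN = (0.172 − 0.122) / 0.172 = 0.05 / 0.172 ≈ 0.2907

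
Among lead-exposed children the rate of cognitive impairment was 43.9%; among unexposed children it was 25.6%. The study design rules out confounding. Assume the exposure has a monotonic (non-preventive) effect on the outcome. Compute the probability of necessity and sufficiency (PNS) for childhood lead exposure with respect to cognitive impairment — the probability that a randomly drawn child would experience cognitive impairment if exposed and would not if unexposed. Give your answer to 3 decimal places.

p₁ = 0.439, p₀ = 0.256.
Under exogeneity and monotonicity, PNS = p₁ − p₀.
PNS = 0.439 − 0.256 = 0.183

PNS ≈ 0.183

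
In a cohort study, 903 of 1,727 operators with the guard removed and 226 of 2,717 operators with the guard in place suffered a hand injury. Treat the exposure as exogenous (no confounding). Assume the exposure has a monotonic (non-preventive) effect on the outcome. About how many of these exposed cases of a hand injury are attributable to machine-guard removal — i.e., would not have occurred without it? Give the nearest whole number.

p₁ = P(outcome | exposed) = 903/1727 = 0.52287
p₀ = P(outcome | unexposed) = 226/2717 = 0.08318
PN = (p₁ − p₀)/p₁ = (0.52287 − 0.08318) / 0.52287 ≈ 0.84092.
Attributable cases ≈ PN × (exposed cases) = 0.84092 × 903 ≈ 759.35.

about 759 cases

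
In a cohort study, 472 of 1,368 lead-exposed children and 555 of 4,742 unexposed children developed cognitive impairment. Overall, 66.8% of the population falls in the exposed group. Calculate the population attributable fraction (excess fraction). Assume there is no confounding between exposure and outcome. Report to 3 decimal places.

PAF ≈ 0.565

p₁ = P(outcome | exposed) = 472/1368 = 0.34503
p₀ = P(outcome | unexposed) = 555/4742 = 0.11704
Overall risk P(Y=1) = π·p₁ + (1−π)·p₀ = 0.668×0.34503 + 0.332×0.11704 = 0.26934.
Under exogeneity, PAF = [P(Y=1) − p₀] / P(Y=1).
PAF = (0.26934 − 0.11704) / 0.26934 ≈ 0.5655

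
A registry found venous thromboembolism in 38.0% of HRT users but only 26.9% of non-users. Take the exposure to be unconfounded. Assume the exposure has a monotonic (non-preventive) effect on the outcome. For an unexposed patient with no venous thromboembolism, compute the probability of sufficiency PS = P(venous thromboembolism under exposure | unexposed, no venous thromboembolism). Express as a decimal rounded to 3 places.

p₁ = 0.38, p₀ = 0.269.
Under exogeneity and monotonicity, PS = (p₁ − p₀) / (1 − p₀).
PS = (0.38 − 0.269) / (1 − 0.269) = 0.111 / 0.731 ≈ 0.1518

PS ≈ 0.152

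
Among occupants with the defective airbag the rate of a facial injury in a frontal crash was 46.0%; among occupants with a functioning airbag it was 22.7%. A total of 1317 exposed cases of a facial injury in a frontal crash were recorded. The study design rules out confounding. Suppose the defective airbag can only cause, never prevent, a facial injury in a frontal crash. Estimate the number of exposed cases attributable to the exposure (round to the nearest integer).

about 667 cases

p₁ = 0.46, p₀ = 0.227.
PN = (p₁ − p₀)/p₁ = (0.46 − 0.227) / 0.46 ≈ 0.50652.
Attributable cases ≈ PN × (exposed cases) = 0.50652 × 1317 ≈ 667.09.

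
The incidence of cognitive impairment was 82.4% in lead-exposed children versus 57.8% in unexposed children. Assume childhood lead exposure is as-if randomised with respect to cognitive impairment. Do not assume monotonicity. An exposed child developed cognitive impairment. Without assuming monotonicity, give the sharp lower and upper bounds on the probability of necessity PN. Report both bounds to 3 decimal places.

0.299 ≤ PN ≤ 0.512

p₁ = 0.824, p₀ = 0.578.
Under exogeneity alone the bounds on PN are max{0,(p₁−p₀)/p₁} ≤ PN ≤ min{1,(1−p₀)/p₁}.
  lower = (p₁ − p₀)/p₁ = 0.246 / 0.824 ≈ 0.2985
  upper = min{1, (1 − p₀)/p₁} = 0.422 / 0.824 ≈ 0.5121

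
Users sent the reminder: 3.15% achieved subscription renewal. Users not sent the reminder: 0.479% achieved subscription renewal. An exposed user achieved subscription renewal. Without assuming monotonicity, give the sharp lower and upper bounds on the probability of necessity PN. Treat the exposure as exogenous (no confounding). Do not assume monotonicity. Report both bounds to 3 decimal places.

0.848 ≤ PN ≤ 1.000

p₁ = 0.0315, p₀ = 0.00479.
Under exogeneity alone the bounds on PN are max{0,(p₁−p₀)/p₁} ≤ PN ≤ min{1,(1−p₀)/p₁}.
  lower = (p₁ − p₀)/p₁ = 0.02671 / 0.0315 ≈ 0.8479
  upper = min{1, (1 − p₀)/p₁} = 0.99521 / 0.0315 ≈ 31.5940 → capped at 1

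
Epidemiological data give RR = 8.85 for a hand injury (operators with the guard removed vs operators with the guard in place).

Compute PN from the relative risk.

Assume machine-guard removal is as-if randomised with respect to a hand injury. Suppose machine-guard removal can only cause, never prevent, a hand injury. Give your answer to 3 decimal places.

Under exogeneity and monotonicity, PN = (RR − 1) / RR = 1 − 1/RR.
PN = (8.85 − 1) / 8.85 = 7.85 / 8.85 ≈ 0.8870

PN ≈ 0.887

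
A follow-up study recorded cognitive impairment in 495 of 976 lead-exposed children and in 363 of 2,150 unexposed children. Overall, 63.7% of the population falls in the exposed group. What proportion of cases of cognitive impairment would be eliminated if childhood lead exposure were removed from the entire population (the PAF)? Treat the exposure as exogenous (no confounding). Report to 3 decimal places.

p₁ = P(outcome | exposed) = 495/976 = 0.50717
p₀ = P(outcome | unexposed) = 363/2150 = 0.16884
Overall risk P(Y=1) = π·p₁ + (1−π)·p₀ = 0.637×0.50717 + 0.363×0.16884 = 0.38436.
Under exogeneity, PAF = [P(Y=1) − p₀] / P(Y=1).
PAF = (0.38436 − 0.16884) / 0.38436 ≈ 0.5607

PAF ≈ 0.561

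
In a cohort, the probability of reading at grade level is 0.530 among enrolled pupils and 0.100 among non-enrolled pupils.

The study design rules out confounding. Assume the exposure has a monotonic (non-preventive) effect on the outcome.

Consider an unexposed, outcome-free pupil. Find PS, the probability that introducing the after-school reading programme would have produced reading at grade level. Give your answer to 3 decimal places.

PS ≈ 0.478

Let p₁ = 0.53, p₀ = 0.1.
Under exogeneity and monotonicity, PS = (p₁ − p₀) / (1 − p₀).
PS = (0.53 − 0.1) / (1 − 0.1) = 0.43 / 0.9 ≈ 0.4778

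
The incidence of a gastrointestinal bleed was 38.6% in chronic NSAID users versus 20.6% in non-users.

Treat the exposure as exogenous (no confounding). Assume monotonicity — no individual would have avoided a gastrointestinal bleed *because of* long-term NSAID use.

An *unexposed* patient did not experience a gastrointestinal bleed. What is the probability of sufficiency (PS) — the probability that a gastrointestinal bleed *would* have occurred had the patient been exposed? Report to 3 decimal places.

p₁ = 0.386, p₀ = 0.206.
Under exogeneity and monotonicity, PS = (p₁ − p₀) / (1 − p₀).
PS = (0.386 − 0.206) / (1 − 0.206) = 0.18 / 0.794 ≈ 0.2267

PS ≈ 0.227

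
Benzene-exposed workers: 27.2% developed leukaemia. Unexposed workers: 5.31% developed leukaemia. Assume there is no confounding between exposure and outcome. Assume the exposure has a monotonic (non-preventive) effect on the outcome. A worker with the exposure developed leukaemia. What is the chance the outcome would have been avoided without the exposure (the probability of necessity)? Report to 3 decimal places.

PN ≈ 0.805

p₁ = 0.272, p₀ = 0.0531.
Under exogeneity and monotonicity, PN = (p₁ − p₀) / p₁.
PN = (0.272 − 0.0531) / 0.272 = 0.2189 / 0.272 ≈ 0.8048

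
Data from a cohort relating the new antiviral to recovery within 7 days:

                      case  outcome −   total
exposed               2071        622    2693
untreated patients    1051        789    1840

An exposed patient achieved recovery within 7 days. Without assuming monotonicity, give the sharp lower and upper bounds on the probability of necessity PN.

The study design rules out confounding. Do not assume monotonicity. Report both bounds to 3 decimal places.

p₁ = P(outcome | exposed) = 2071/2693 = 0.76903
p₀ = P(outcome | unexposed) = 1051/1840 = 0.5712
Under exogeneity alone the bounds on PN are max{0,(p₁−p₀)/p₁} ≤ PN ≤ min{1,(1−p₀)/p₁}.
  lower = (p₁ − p₀)/p₁ = 0.19784 / 0.76903 ≈ 0.2573
  upper = min{1, (1 − p₀)/p₁} = 0.4288 / 0.76903 ≈ 0.5576

0.257 ≤ PN ≤ 0.558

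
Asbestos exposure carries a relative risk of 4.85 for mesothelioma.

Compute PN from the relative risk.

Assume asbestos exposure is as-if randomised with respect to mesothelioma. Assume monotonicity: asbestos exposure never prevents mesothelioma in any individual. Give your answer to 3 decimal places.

PN ≈ 0.794

Under exogeneity and monotonicity, PN = (RR − 1) / RR = 1 − 1/RR.
PN = (4.85 − 1) / 4.85 = 3.85 / 4.85 ≈ 0.7938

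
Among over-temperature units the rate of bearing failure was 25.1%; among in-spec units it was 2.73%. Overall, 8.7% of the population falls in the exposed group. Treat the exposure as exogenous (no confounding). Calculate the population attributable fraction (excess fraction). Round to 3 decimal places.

PAF ≈ 0.416

p₁ = 0.251, p₀ = 0.0273.
Overall risk P(Y=1) = π·p₁ + (1−π)·p₀ = 0.087×0.251 + 0.913×0.0273 = 0.046762.
Under exogeneity, PAF = [P(Y=1) − p₀] / P(Y=1).
PAF = (0.046762 − 0.0273) / 0.046762 ≈ 0.4162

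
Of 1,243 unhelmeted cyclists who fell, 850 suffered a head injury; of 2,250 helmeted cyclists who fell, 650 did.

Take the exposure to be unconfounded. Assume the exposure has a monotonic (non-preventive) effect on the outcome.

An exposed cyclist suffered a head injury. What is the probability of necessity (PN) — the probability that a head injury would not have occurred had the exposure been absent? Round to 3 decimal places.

p₁ = P(outcome | exposed) = 850/1243 = 0.68383
p₀ = P(outcome | unexposed) = 650/2250 = 0.28889
Under exogeneity and monotonicity, PN = (p₁ − p₀) / p₁.
PN = (0.68383 − 0.28889) / 0.68383 = 0.39494 / 0.68383 ≈ 0.5775

PN ≈ 0.578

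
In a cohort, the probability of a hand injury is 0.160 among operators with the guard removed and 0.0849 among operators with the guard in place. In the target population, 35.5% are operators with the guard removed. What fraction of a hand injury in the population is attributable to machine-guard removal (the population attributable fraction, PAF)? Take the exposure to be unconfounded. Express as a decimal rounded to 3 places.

PAF ≈ 0.239

Let p₁ = 0.16, p₀ = 0.0849.
Overall risk P(Y=1) = π·p₁ + (1−π)·p₀ = 0.355×0.16 + 0.645×0.0849 = 0.11156.
Under exogeneity, PAF = [P(Y=1) − p₀] / P(Y=1).
PAF = (0.11156 − 0.0849) / 0.11156 ≈ 0.2390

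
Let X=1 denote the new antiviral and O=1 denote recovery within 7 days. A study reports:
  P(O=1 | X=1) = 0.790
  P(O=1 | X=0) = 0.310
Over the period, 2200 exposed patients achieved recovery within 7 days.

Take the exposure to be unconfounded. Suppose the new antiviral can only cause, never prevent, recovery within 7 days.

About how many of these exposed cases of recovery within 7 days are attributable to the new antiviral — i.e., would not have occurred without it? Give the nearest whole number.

Let p₁ = 0.79, p₀ = 0.31.
PN = (p₁ − p₀)/p₁ = (0.79 − 0.31) / 0.79 ≈ 0.60759.
Attributable cases ≈ PN × (exposed cases) = 0.60759 × 2200 ≈ 1336.71.

about 1337 cases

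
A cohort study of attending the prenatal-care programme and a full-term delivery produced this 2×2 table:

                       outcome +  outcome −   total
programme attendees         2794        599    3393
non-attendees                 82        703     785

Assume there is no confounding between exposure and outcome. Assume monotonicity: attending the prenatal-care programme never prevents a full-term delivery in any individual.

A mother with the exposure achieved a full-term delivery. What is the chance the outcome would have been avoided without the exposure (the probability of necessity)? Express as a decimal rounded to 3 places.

PN ≈ 0.873

p₁ = P(outcome | exposed) = 2794/3393 = 0.82346
p₀ = P(outcome | unexposed) = 82/785 = 0.10446
Under exogeneity and monotonicity, PN = (p₁ − p₀)/p₁.
PN = (0.82346 − 0.10446) / 0.82346 ≈ 0.8731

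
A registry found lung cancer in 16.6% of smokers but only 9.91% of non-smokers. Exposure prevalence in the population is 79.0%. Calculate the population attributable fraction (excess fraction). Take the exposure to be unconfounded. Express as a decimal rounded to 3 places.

PAF ≈ 0.348

p₁ = 0.166, p₀ = 0.0991.
Overall risk P(Y=1) = π·p₁ + (1−π)·p₀ = 0.79×0.166 + 0.21×0.0991 = 0.15195.
Under exogeneity, PAF = [P(Y=1) − p₀] / P(Y=1).
PAF = (0.15195 − 0.0991) / 0.15195 ≈ 0.3478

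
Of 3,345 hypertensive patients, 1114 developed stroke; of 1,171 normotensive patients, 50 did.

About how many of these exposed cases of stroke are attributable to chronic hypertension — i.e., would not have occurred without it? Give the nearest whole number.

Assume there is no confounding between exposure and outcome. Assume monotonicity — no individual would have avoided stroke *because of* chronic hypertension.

about 971 cases

p₁ = P(outcome | exposed) = 1114/3345 = 0.33303
p₀ = P(outcome | unexposed) = 50/1171 = 0.042699
PN = (p₁ − p₀)/p₁ = (0.33303 − 0.042699) / 0.33303 ≈ 0.87179.
Attributable cases ≈ PN × (exposed cases) = 0.87179 × 1114 ≈ 971.17.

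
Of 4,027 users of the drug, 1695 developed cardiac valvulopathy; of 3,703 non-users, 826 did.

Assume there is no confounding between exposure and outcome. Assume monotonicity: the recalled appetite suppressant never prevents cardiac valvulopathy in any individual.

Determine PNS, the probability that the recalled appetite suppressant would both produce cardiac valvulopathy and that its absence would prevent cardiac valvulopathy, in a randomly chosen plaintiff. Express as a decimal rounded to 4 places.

PNS ≈ 0.1978

p₁ = P(outcome | exposed) = 1695/4027 = 0.42091
p₀ = P(outcome | unexposed) = 826/3703 = 0.22306
Under exogeneity and monotonicity, PNS = p₁ − p₀.
PNS = 0.42091 − 0.22306 = 0.19785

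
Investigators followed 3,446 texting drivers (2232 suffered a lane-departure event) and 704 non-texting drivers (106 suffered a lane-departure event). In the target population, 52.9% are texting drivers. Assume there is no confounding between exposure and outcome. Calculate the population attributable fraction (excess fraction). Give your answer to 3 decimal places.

PAF ≈ 0.636

p₁ = P(outcome | exposed) = 2232/3446 = 0.64771
p₀ = P(outcome | unexposed) = 106/704 = 0.15057
Overall risk P(Y=1) = π·p₁ + (1−π)·p₀ = 0.529×0.64771 + 0.471×0.15057 = 0.41355.
Under exogeneity, PAF = [P(Y=1) − p₀] / P(Y=1).
PAF = (0.41355 − 0.15057) / 0.41355 ≈ 0.6359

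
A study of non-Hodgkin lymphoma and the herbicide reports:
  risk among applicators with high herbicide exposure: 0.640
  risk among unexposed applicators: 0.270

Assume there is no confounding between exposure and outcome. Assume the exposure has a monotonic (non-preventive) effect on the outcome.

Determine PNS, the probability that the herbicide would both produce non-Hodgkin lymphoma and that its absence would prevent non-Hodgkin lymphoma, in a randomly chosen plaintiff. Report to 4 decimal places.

PNS ≈ 0.3700

Let p₁ = 0.64, p₀ = 0.27.
Under exogeneity and monotonicity, PNS = p₁ − p₀.
PNS = 0.64 − 0.27 = 0.37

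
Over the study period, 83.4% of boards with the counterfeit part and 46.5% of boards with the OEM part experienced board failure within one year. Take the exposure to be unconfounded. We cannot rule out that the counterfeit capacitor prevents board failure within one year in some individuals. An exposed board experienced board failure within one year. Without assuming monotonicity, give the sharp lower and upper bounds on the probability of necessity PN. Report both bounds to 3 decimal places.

p₁ = 0.834, p₀ = 0.465.
Under exogeneity alone the bounds on PN are max{0,(p₁−p₀)/p₁} ≤ PN ≤ min{1,(1−p₀)/p₁}.
  lower = (p₁ − p₀)/p₁ = 0.369 / 0.834 ≈ 0.4424
  upper = min{1, (1 − p₀)/p₁} = 0.535 / 0.834 ≈ 0.6415

0.442 ≤ PN ≤ 0.641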